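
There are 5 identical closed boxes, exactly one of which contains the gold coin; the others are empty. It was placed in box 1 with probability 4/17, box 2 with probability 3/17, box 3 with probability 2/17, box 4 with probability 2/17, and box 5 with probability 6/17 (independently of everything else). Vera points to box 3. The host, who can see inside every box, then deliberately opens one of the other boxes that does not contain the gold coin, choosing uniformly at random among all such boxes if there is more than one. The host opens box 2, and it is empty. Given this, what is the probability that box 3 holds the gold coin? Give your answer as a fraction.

1/9

Condition on the true location of the gold coin.
If it is in box 1 (prior 4/17): the host has 3 equally likely choices, so probability 1/3; weight (4/17)·(1/3) = 4/51.
If it is in box 2 (prior 3/17): the host opened box 2, so this case is ruled out; weight (3/17)·0 = 0.
If it is in box 3 (prior 2/17): the host has 4 equally likely choices, so probability 1/4; weight (2/17)·(1/4) = 1/34.
If it is in box 4 (prior 2/17): the host has 3 equally likely choices, so probability 1/3; weight (2/17)·(1/3) = 2/51.
If it is in box 5 (prior 6/17): the host has 3 equally likely choices, so probability 1/3; weight (6/17)·(1/3) = 2/17.
The weights sum to 9/34.
So P(the gold coin in box 3 | the host opened box 2) = (1/34) / (9/34) = 1/9.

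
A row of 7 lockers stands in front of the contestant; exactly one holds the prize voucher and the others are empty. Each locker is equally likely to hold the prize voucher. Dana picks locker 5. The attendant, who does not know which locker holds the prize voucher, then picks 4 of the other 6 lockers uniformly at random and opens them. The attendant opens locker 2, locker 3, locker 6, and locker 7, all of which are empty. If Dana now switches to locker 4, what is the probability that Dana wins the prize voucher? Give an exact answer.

Because the attendant chose which lockers to open without knowing where the prize voucher is, the choice is independent of the prize location. Learning that none of the 4 opened lockers holds the prize voucher simply rules out those 4 locations and leaves the remaining 3 lockers still equally likely by symmetry.
So P(the prize voucher in locker 4) = 1/3.

1/3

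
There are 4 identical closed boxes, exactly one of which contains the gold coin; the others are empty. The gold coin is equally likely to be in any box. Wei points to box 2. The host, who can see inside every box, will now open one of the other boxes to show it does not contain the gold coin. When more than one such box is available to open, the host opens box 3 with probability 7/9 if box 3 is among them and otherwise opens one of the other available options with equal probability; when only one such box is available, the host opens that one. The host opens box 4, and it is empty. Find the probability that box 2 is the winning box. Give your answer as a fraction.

Apply Bayes' rule, conditioning on where the gold coin actually is.
If it is in box 1 (prior 1/4): box 3 is available but not opened, probability 2/9; weight (1/4)·(2/9) = 1/18.
If it is in box 2 (prior 1/4): box 3 is available but not opened; box 4 gets probability (1 − 7/9)/2 = 1/9; weight (1/4)·(1/9) = 1/36.
If it is in box 3 (prior 1/4): box 3 holds the prize so is unavailable; the host chooses uniformly among the 2 others, probability 1/2; weight (1/4)·(1/2) = 1/8.
If it is in box 4 (prior 1/4): the host opened box 4, so this case is ruled out; weight (1/4)·0 = 0.
The weights sum to 5/24.
So P(the gold coin in box 2 | the host opened box 4) = (1/36) / (5/24) = 2/15.

2/15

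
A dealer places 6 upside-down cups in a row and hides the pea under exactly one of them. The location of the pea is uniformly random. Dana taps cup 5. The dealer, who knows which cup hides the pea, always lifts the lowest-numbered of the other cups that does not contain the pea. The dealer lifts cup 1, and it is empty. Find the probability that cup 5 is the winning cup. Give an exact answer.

Consider each possible location of the pea in turn.
If it is under cup 1 (prior 1/6): the dealer opened cup 1, so this case is ruled out; weight (1/6)·0 = 0.
If it is under any of cups 2, 3, 4, 5, and 6 (prior 1/6 each): cup 1 is the lowest-numbered option available, probability 1; weight (1/6)·1 = 1/6 each.
The weights sum to 5/6.
So P(the pea under cup 5 | the dealer opened cup 1) = (1/6) / (5/6) = 1/5.

1/5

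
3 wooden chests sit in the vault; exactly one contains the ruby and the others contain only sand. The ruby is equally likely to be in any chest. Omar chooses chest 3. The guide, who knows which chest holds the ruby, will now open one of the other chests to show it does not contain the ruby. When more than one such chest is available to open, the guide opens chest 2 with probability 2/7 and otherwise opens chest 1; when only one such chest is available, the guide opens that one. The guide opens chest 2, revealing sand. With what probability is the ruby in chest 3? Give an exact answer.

Consider each possible location of the ruby in turn.
If it is in chest 1 (prior 1/3): only chest 2 is available, probability 1; weight (1/3)·1 = 1/3.
If it is in chest 2 (prior 1/3): the guide opened chest 2, so this case is ruled out; weight (1/3)·0 = 0.
If it is in chest 3 (prior 1/3): chest 2 is available, opened with probability 2/7; weight (1/3)·(2/7) = 2/21.
The weights sum to 3/7.
So P(the ruby in chest 3 | the guide opened chest 2) = (2/21) / (3/7) = 2/9.

2/9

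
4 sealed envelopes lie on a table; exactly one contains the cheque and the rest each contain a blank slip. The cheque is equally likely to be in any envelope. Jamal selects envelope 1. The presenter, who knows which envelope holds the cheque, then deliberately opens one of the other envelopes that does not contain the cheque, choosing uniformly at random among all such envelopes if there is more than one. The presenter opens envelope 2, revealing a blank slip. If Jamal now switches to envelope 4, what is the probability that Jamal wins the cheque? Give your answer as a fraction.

Condition on the true location of the cheque.
If it is in envelope 1 (prior 1/4): the presenter has 3 equally likely choices, so probability 1/3; weight (1/4)·(1/3) = 1/12.
If it is in envelope 2 (prior 1/4): the presenter opened envelope 2, so this case is ruled out; weight (1/4)·0 = 0.
If it is in either of envelopes 3 and 4 (prior 1/4 each): the presenter has 2 equally likely choices, so probability 1/2; weight (1/4)·(1/2) = 1/8 each.
The weights sum to 1/3.
So P(the cheque in envelope 4 | the presenter opened envelope 2) = (1/8) / (1/3) = 3/8.

3/8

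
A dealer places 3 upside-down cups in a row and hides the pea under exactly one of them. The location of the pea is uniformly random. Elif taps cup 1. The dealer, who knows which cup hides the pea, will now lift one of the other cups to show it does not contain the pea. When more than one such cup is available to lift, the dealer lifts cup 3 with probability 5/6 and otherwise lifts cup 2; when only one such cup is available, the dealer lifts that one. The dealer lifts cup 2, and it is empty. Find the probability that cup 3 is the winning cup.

6/7

Consider each possible location of the pea in turn.
If it is under cup 1 (prior 1/3): cup 3 is available but not opened, probability 1/6; weight (1/3)·(1/6) = 1/18.
If it is under cup 2 (prior 1/3): the dealer opened cup 2, so this case is ruled out; weight (1/3)·0 = 0.
If it is under cup 3 (prior 1/3): only cup 2 is available, probability 1; weight (1/3)·1 = 1/3.
The weights sum to 7/18.
So P(the pea under cup 3 | the dealer opened cup 2) = (1/3) / (7/18) = 6/7.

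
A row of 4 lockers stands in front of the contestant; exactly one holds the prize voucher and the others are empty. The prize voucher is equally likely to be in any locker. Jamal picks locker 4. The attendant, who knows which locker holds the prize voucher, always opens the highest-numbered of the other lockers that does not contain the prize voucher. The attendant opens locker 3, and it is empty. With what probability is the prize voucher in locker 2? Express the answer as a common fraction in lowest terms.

Apply Bayes' rule, conditioning on where the prize voucher actually is.
If it is in any of lockers 1, 2, and 4 (prior 1/4 each): locker 3 is the highest-numbered option available, probability 1; weight (1/4)·1 = 1/4 each.
If it is in locker 3 (prior 1/4): the attendant opened locker 3, so this case is ruled out; weight (1/4)·0 = 0.
The weights sum to 3/4.
So P(the prize voucher in locker 2 | the attendant opened locker 3) = (1/4) / (3/4) = 1/3.

1/3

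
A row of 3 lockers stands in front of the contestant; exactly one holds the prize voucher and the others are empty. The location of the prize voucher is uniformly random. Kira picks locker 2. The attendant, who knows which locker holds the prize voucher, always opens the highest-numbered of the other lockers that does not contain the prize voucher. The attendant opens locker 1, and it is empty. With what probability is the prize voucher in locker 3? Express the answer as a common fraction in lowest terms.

1

Apply Bayes' rule, conditioning on where the prize voucher actually is.
If it is in locker 1 (prior 1/3): the attendant opened locker 1, so this case is ruled out; weight (1/3)·0 = 0.
If it is in locker 2 (prior 1/3): the attendant would have opened locker 3 instead, probability 0; weight (1/3)·0 = 0.
If it is in locker 3 (prior 1/3): locker 1 is the highest-numbered option available, probability 1; weight (1/3)·1 = 1/3.
The weights sum to 1/3.
So P(the prize voucher in locker 3 | the attendant opened locker 1) = (1/3) / (1/3) = 1.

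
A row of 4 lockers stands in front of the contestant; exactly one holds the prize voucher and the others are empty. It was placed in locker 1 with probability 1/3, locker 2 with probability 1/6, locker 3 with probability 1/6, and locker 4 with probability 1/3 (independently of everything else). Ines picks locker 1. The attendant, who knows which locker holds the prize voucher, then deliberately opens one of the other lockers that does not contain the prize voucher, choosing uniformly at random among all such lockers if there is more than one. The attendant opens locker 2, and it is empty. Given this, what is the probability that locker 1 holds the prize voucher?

4/13

Apply Bayes' rule, conditioning on where the prize voucher actually is.
If it is in locker 1 (prior 1/3): the attendant has 3 equally likely choices, so probability 1/3; weight (1/3)·(1/3) = 1/9.
If it is in locker 2 (prior 1/6): the attendant opened locker 2, so this case is ruled out; weight (1/6)·0 = 0.
If it is in locker 3 (prior 1/6): the attendant has 2 equally likely choices, so probability 1/2; weight (1/6)·(1/2) = 1/12.
If it is in locker 4 (prior 1/3): the attendant has 2 equally likely choices, so probability 1/2; weight (1/3)·(1/2) = 1/6.
The weights sum to 13/36.
So P(the prize voucher in locker 1 | the attendant opened locker 2) = (1/9) / (13/36) = 4/13.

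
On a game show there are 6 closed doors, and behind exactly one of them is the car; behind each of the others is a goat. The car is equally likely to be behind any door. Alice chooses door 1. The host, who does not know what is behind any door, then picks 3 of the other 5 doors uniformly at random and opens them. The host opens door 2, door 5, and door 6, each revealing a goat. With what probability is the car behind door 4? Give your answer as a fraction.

1/3

Apply Bayes' rule, conditioning on where the car actually is.
If it is behind any of doors 1, 3, and 4 (prior 1/6 each): the host picks exactly this set with probability 1/10 regardless, and none is the prize; weight (1/6)·(1/10) = 1/60 each.
If it is behind any of doors 2, 5, and 6 (prior 1/6 each): that door was opened and seen not to hold the prize — ruled out; weight (1/6)·0 = 0 each.
The weights sum to 1/20.
So P(the car behind door 4 | the host opened door 2, door 5, and door 6) = (1/60) / (1/20) = 1/3.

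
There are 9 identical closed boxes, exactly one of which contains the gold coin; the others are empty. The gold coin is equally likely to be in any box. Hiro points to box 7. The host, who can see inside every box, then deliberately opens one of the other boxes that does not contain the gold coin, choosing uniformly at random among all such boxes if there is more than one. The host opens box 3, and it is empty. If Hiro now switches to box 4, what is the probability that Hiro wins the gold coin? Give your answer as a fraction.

8/63

Consider each possible location of the gold coin in turn.
If it is in any of boxes 1, 2, 4, 5, 6, 8, and 9 (prior 1/9 each): the host has 7 equally likely choices, so probability 1/7; weight (1/9)·(1/7) = 1/63 each.
If it is in box 3 (prior 1/9): the host opened box 3, so this case is ruled out; weight (1/9)·0 = 0.
If it is in box 7 (prior 1/9): the host has 8 equally likely choices, so probability 1/8; weight (1/9)·(1/8) = 1/72.
The weights sum to 1/8.
So P(the gold coin in box 4 | the host opened box 3) = (1/63) / (1/8) = 8/63.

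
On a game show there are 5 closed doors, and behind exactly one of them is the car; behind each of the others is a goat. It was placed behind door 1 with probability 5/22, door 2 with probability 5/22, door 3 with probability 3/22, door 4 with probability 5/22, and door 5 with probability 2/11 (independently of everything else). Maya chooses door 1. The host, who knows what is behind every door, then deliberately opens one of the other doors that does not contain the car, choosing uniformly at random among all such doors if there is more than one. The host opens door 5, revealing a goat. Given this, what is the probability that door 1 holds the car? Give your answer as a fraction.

Condition on the true location of the car.
If it is behind door 1 (prior 5/22): the host has 4 equally likely choices, so probability 1/4; weight (5/22)·(1/4) = 5/88.
If it is behind either of doors 2 and 4 (prior 5/22 each): the host has 3 equally likely choices, so probability 1/3; weight (5/22)·(1/3) = 5/66 each.
If it is behind door 3 (prior 3/22): the host has 3 equally likely choices, so probability 1/3; weight (3/22)·(1/3) = 1/22.
If it is behind door 5 (prior 2/11): the host opened door 5, so this case is ruled out; weight (2/11)·0 = 0.
The weights sum to 67/264.
So P(the car behind door 1 | the host opened door 5) = (5/88) / (67/264) = 15/67.

15/67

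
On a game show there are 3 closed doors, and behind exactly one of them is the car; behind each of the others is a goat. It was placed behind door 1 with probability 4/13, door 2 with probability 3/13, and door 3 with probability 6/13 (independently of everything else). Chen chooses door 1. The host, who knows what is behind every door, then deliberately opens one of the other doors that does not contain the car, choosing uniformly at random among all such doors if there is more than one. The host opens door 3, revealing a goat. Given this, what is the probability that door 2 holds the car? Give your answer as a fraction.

Apply Bayes' rule, conditioning on where the car actually is.
If it is behind door 1 (prior 4/13): the host has 2 equally likely choices, so probability 1/2; weight (4/13)·(1/2) = 2/13.
If it is behind door 2 (prior 3/13): the host has no choice, probability 1; weight (3/13)·1 = 3/13.
If it is behind door 3 (prior 6/13): the host opened door 3, so this case is ruled out; weight (6/13)·0 = 0.
The weights sum to 5/13.
So P(the car behind door 2 | the host opened door 3) = (3/13) / (5/13) = 3/5.

3/5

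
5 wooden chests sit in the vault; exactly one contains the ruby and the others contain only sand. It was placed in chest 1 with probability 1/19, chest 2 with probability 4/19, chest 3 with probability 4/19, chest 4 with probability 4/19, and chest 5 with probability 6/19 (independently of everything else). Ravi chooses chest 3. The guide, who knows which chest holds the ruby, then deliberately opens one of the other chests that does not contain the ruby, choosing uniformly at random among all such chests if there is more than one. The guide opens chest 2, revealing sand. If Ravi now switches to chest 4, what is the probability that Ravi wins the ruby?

Condition on the true location of the ruby.
If it is in chest 1 (prior 1/19): the guide has 3 equally likely choices, so probability 1/3; weight (1/19)·(1/3) = 1/57.
If it is in chest 2 (prior 4/19): the guide opened chest 2, so this case is ruled out; weight (4/19)·0 = 0.
If it is in chest 3 (prior 4/19): the guide has 4 equally likely choices, so probability 1/4; weight (4/19)·(1/4) = 1/19.
If it is in chest 4 (prior 4/19): the guide has 3 equally likely choices, so probability 1/3; weight (4/19)·(1/3) = 4/57.
If it is in chest 5 (prior 6/19): the guide has 3 equally likely choices, so probability 1/3; weight (6/19)·(1/3) = 2/19.
The weights sum to 14/57.
So P(the ruby in chest 4 | the guide opened chest 2) = (4/57) / (14/57) = 2/7.

2/7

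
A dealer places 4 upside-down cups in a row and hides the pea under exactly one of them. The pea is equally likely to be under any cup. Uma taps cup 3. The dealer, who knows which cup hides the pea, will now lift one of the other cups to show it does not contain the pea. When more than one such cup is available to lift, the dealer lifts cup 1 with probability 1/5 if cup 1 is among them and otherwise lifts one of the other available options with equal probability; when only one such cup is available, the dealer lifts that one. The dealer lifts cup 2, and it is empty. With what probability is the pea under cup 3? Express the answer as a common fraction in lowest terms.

4/17

Consider each possible location of the pea in turn.
If it is under cup 1 (prior 1/4): cup 1 holds the prize so is unavailable; the dealer chooses uniformly among the 2 others, probability 1/2; weight (1/4)·(1/2) = 1/8.
If it is under cup 2 (prior 1/4): the dealer opened cup 2, so this case is ruled out; weight (1/4)·0 = 0.
If it is under cup 3 (prior 1/4): cup 1 is available but not opened; cup 2 gets probability (1 − 1/5)/2 = 2/5; weight (1/4)·(2/5) = 1/10.
If it is under cup 4 (prior 1/4): cup 1 is available but not opened, probability 4/5; weight (1/4)·(4/5) = 1/5.
The weights sum to 17/40.
So P(the pea under cup 3 | the dealer opened cup 2) = (1/10) / (17/40) = 4/17.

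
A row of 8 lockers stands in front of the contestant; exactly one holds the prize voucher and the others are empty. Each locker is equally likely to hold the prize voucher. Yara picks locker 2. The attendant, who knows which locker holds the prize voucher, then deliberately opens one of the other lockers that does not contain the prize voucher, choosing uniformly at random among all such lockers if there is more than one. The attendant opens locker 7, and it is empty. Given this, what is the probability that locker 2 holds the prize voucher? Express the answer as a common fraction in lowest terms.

1/8

Apply Bayes' rule, conditioning on where the prize voucher actually is.
If it is in any of lockers 1, 3, 4, 5, 6, and 8 (prior 1/8 each): the attendant has 6 equally likely choices, so probability 1/6; weight (1/8)·(1/6) = 1/48 each.
If it is in locker 2 (prior 1/8): the attendant has 7 equally likely choices, so probability 1/7; weight (1/8)·(1/7) = 1/56.
If it is in locker 7 (prior 1/8): the attendant opened locker 7, so this case is ruled out; weight (1/8)·0 = 0.
The weights sum to 1/7.
So P(the prize voucher in locker 2 | the attendant opened locker 7) = (1/56) / (1/7) = 1/8.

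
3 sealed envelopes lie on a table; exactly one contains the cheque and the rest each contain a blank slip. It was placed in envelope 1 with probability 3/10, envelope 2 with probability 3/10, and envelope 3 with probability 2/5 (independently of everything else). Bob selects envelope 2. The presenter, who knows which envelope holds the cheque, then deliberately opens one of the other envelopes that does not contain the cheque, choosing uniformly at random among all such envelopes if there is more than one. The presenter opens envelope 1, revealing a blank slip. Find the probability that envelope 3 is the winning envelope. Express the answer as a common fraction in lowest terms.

Condition on the true location of the cheque.
If it is in envelope 1 (prior 3/10): the presenter opened envelope 1, so this case is ruled out; weight (3/10)·0 = 0.
If it is in envelope 2 (prior 3/10): the presenter has 2 equally likely choices, so probability 1/2; weight (3/10)·(1/2) = 3/20.
If it is in envelope 3 (prior 2/5): the presenter has no choice, probability 1; weight (2/5)·1 = 2/5.
The weights sum to 11/20.
So P(the cheque in envelope 3 | the presenter opened envelope 1) = (2/5) / (11/20) = 8/11.

8/11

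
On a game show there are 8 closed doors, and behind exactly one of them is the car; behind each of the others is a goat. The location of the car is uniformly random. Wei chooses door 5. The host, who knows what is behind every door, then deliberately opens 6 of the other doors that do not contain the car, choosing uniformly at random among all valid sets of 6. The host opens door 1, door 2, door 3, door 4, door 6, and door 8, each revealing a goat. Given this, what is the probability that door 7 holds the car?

Consider each possible location of the car in turn.
If it is behind any of doors 1, 2, 3, 4, 6, and 8 (prior 1/8 each): that door was opened and seen not to hold the prize — ruled out; weight (1/8)·0 = 0 each.
If it is behind door 5 (prior 1/8): the host has 7 equally likely choices, so probability 1/7; weight (1/8)·(1/7) = 1/56.
If it is behind door 7 (prior 1/8): the host has no choice, probability 1; weight (1/8)·1 = 1/8.
The weights sum to 1/7.
So P(the car behind door 7 | the host opened door 1, door 2, door 3, door 4, door 6, and door 8) = (1/8) / (1/7) = 7/8.

7/8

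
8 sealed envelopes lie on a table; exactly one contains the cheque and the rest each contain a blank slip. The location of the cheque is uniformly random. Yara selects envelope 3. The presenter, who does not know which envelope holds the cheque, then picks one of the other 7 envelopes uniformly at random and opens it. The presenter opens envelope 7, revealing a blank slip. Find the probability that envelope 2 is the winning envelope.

Condition on the true location of the cheque.
If it is in any of envelopes 1, 2, 3, 4, 5, 6, and 8 (prior 1/8 each): the presenter picks envelope 7 with probability 1/7 regardless, and it is not the prize; weight (1/8)·(1/7) = 1/56 each.
If it is in envelope 7 (prior 1/8): the presenter opened envelope 7, so this case is ruled out; weight (1/8)·0 = 0.
The weights sum to 1/8.
So P(the cheque in envelope 2 | the presenter opened envelope 7) = (1/56) / (1/8) = 1/7.

1/7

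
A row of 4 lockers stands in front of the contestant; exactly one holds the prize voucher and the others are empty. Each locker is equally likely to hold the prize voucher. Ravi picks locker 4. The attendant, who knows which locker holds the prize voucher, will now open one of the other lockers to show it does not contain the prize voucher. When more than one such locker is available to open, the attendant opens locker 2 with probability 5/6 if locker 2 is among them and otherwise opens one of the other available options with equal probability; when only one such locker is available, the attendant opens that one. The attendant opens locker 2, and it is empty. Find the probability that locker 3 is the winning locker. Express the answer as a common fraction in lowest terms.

1/3

Consider each possible location of the prize voucher in turn.
If it is in any of lockers 1, 3, and 4 (prior 1/4 each): locker 2 is available, opened with probability 5/6; weight (1/4)·(5/6) = 5/24 each.
If it is in locker 2 (prior 1/4): the attendant opened locker 2, so this case is ruled out; weight (1/4)·0 = 0.
The weights sum to 5/8.
So P(the prize voucher in locker 3 | the attendant opened locker 2) = (5/24) / (5/8) = 1/3.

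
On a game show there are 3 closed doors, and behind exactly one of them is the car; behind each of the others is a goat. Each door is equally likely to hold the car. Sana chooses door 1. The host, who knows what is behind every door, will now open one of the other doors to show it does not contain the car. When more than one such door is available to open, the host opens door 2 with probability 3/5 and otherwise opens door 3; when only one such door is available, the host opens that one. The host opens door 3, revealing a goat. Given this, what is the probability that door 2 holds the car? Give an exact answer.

Apply Bayes' rule, conditioning on where the car actually is.
If it is behind door 1 (prior 1/3): door 2 is available but not opened, probability 2/5; weight (1/3)·(2/5) = 2/15.
If it is behind door 2 (prior 1/3): only door 3 is available, probability 1; weight (1/3)·1 = 1/3.
If it is behind door 3 (prior 1/3): the host opened door 3, so this case is ruled out; weight (1/3)·0 = 0.
The weights sum to 7/15.
So P(the car behind door 2 | the host opened door 3) = (1/3) / (7/15) = 5/7.

5/7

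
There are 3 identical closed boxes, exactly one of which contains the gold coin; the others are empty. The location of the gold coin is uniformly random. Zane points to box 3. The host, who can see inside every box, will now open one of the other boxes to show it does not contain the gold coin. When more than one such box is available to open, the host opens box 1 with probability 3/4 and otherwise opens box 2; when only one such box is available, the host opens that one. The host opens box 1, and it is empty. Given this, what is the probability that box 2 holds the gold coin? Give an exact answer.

4/7

Apply Bayes' rule, conditioning on where the gold coin actually is.
If it is in box 1 (prior 1/3): the host opened box 1, so this case is ruled out; weight (1/3)·0 = 0.
If it is in box 2 (prior 1/3): only box 1 is available, probability 1; weight (1/3)·1 = 1/3.
If it is in box 3 (prior 1/3): box 1 is available, opened with probability 3/4; weight (1/3)·(3/4) = 1/4.
The weights sum to 7/12.
So P(the gold coin in box 2 | the host opened box 1) = (1/3) / (7/12) = 4/7.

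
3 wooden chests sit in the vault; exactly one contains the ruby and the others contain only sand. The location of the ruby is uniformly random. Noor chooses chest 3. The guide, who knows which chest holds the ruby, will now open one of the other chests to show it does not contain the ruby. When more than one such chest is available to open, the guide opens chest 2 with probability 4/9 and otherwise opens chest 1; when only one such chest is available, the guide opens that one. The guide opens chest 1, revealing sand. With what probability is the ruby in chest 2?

Condition on the true location of the ruby.
If it is in chest 1 (prior 1/3): the guide opened chest 1, so this case is ruled out; weight (1/3)·0 = 0.
If it is in chest 2 (prior 1/3): only chest 1 is available, probability 1; weight (1/3)·1 = 1/3.
If it is in chest 3 (prior 1/3): chest 2 is available but not opened, probability 5/9; weight (1/3)·(5/9) = 5/27.
The weights sum to 14/27.
So P(the ruby in chest 2 | the guide opened chest 1) = (1/3) / (14/27) = 9/14.

9/14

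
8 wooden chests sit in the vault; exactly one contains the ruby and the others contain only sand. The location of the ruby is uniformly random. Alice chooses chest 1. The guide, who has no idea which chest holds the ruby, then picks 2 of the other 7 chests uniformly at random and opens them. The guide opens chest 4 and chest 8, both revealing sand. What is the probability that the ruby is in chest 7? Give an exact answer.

Because the guide chose which chests to open without knowing where the ruby is, the choice is independent of the prize location. Learning that none of the 2 opened chests holds the ruby simply rules out those 2 locations and leaves the remaining 6 chests still equally likely by symmetry.
So P(the ruby in chest 7) = 1/6.

1/6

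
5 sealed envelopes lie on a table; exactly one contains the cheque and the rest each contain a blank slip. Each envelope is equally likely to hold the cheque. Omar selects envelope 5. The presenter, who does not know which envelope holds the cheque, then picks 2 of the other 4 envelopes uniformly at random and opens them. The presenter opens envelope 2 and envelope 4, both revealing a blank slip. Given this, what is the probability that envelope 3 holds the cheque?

1/3

Condition on the true location of the cheque.
If it is in any of envelopes 1, 3, and 5 (prior 1/5 each): the presenter picks exactly this set with probability 1/6 regardless, and none is the prize; weight (1/5)·(1/6) = 1/30 each.
If it is in either of envelopes 2 and 4 (prior 1/5 each): that envelope was opened and seen not to hold the prize — ruled out; weight (1/5)·0 = 0 each.
The weights sum to 1/10.
So P(the cheque in envelope 3 | the presenter opened envelope 2 and envelope 4) = (1/30) / (1/10) = 1/3.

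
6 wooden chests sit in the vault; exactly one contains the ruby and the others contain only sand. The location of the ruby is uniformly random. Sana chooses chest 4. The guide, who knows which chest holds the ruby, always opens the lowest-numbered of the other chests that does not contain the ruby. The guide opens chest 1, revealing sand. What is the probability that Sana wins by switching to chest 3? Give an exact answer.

1/5

Consider each possible location of the ruby in turn.
If it is in chest 1 (prior 1/6): the guide opened chest 1, so this case is ruled out; weight (1/6)·0 = 0.
If it is in any of chests 2, 3, 4, 5, and 6 (prior 1/6 each): chest 1 is the lowest-numbered option available, probability 1; weight (1/6)·1 = 1/6 each.
The weights sum to 5/6.
So P(the ruby in chest 3 | the guide opened chest 1) = (1/6) / (5/6) = 1/5.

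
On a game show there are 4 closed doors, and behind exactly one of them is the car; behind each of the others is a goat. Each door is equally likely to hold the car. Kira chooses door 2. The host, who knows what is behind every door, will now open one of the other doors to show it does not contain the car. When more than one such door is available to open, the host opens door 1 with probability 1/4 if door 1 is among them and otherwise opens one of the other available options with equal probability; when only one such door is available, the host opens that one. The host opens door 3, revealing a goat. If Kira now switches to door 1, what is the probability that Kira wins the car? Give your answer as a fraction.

4/13

Condition on the true location of the car.
If it is behind door 1 (prior 1/4): door 1 holds the prize so is unavailable; the host chooses uniformly among the 2 others, probability 1/2; weight (1/4)·(1/2) = 1/8.
If it is behind door 2 (prior 1/4): door 1 is available but not opened; door 3 gets probability (1 − 1/4)/2 = 3/8; weight (1/4)·(3/8) = 3/32.
If it is behind door 3 (prior 1/4): the host opened door 3, so this case is ruled out; weight (1/4)·0 = 0.
If it is behind door 4 (prior 1/4): door 1 is available but not opened, probability 3/4; weight (1/4)·(3/4) = 3/16.
The weights sum to 13/32.
So P(the car behind door 1 | the host opened door 3) = (1/8) / (13/32) = 4/13.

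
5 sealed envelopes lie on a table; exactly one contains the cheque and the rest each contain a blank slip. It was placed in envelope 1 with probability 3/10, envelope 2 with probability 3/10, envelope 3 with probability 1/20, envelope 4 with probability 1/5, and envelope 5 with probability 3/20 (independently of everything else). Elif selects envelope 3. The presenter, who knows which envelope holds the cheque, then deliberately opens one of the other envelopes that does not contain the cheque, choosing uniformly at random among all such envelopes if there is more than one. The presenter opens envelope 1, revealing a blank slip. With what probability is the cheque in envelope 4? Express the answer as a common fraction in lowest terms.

16/55

Apply Bayes' rule, conditioning on where the cheque actually is.
If it is in envelope 1 (prior 3/10): the presenter opened envelope 1, so this case is ruled out; weight (3/10)·0 = 0.
If it is in envelope 2 (prior 3/10): the presenter has 3 equally likely choices, so probability 1/3; weight (3/10)·(1/3) = 1/10.
If it is in envelope 3 (prior 1/20): the presenter has 4 equally likely choices, so probability 1/4; weight (1/20)·(1/4) = 1/80.
If it is in envelope 4 (prior 1/5): the presenter has 3 equally likely choices, so probability 1/3; weight (1/5)·(1/3) = 1/15.
If it is in envelope 5 (prior 3/20): the presenter has 3 equally likely choices, so probability 1/3; weight (3/20)·(1/3) = 1/20.
The weights sum to 11/48.
So P(the cheque in envelope 4 | the presenter opened envelope 1) = (1/15) / (11/48) = 16/55.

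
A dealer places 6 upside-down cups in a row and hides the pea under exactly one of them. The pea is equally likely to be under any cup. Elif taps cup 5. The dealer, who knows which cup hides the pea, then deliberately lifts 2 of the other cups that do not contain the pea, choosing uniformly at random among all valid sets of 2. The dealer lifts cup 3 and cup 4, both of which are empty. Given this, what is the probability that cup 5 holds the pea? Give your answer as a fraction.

Condition on the true location of the pea.
If it is under any of cups 1, 2, and 6 (prior 1/6 each): the dealer has 6 equally likely choices, so probability 1/6; weight (1/6)·(1/6) = 1/36 each.
If it is under either of cups 3 and 4 (prior 1/6 each): that cup was opened and seen not to hold the prize — ruled out; weight (1/6)·0 = 0 each.
If it is under cup 5 (prior 1/6): the dealer has 10 equally likely choices, so probability 1/10; weight (1/6)·(1/10) = 1/60.
The weights sum to 1/10.
So P(the pea under cup 5 | the dealer opened cup 3 and cup 4) = (1/60) / (1/10) = 1/6.

1/6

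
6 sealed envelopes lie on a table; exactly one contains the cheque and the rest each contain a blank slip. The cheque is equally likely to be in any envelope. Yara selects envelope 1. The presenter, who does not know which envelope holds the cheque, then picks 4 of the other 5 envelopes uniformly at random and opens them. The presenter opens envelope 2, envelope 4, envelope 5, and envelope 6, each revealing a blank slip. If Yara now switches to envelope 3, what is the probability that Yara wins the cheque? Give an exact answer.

1/2

Condition on the true location of the cheque.
If it is in either of envelopes 1 and 3 (prior 1/6 each): the presenter picks exactly this set with probability 1/5 regardless, and none is the prize; weight (1/6)·(1/5) = 1/30 each.
If it is in any of envelopes 2, 4, 5, and 6 (prior 1/6 each): that envelope was opened and seen not to hold the prize — ruled out; weight (1/6)·0 = 0 each.
The weights sum to 1/15.
So P(the cheque in envelope 3 | the presenter opened envelope 2, envelope 4, envelope 5, and envelope 6) = (1/30) / (1/15) = 1/2.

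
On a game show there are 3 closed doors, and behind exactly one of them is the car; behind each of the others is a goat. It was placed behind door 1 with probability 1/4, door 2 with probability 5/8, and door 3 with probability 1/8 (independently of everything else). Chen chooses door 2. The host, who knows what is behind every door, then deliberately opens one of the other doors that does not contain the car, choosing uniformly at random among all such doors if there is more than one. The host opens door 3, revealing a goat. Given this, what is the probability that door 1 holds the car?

4/9

Apply Bayes' rule, conditioning on where the car actually is.
If it is behind door 1 (prior 1/4): the host has no choice, probability 1; weight (1/4)·1 = 1/4.
If it is behind door 2 (prior 5/8): the host has 2 equally likely choices, so probability 1/2; weight (5/8)·(1/2) = 5/16.
If it is behind door 3 (prior 1/8): the host opened door 3, so this case is ruled out; weight (1/8)·0 = 0.
The weights sum to 9/16.
So P(the car behind door 1 | the host opened door 3) = (1/4) / (9/16) = 4/9.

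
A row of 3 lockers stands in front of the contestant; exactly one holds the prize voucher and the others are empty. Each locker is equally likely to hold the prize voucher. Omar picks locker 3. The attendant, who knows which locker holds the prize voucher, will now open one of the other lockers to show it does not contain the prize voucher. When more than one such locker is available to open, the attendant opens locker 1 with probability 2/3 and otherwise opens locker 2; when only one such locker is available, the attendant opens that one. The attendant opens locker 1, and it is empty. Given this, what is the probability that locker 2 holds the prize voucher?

Condition on the true location of the prize voucher.
If it is in locker 1 (prior 1/3): the attendant opened locker 1, so this case is ruled out; weight (1/3)·0 = 0.
If it is in locker 2 (prior 1/3): only locker 1 is available, probability 1; weight (1/3)·1 = 1/3.
If it is in locker 3 (prior 1/3): locker 1 is available, opened with probability 2/3; weight (1/3)·(2/3) = 2/9.
The weights sum to 5/9.
So P(the prize voucher in locker 2 | the attendant opened locker 1) = (1/3) / (5/9) = 3/5.

3/5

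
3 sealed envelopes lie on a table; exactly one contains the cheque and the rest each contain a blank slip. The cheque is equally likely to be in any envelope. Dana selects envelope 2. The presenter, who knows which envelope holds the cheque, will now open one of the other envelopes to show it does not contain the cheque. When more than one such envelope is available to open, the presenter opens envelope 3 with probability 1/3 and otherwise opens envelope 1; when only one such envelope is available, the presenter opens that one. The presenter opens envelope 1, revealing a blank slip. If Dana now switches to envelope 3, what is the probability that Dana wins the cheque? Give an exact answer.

3/5

Condition on the true location of the cheque.
If it is in envelope 1 (prior 1/3): the presenter opened envelope 1, so this case is ruled out; weight (1/3)·0 = 0.
If it is in envelope 2 (prior 1/3): envelope 3 is available but not opened, probability 2/3; weight (1/3)·(2/3) = 2/9.
If it is in envelope 3 (prior 1/3): only envelope 1 is available, probability 1; weight (1/3)·1 = 1/3.
The weights sum to 5/9.
So P(the cheque in envelope 3 | the presenter opened envelope 1) = (1/3) / (5/9) = 3/5.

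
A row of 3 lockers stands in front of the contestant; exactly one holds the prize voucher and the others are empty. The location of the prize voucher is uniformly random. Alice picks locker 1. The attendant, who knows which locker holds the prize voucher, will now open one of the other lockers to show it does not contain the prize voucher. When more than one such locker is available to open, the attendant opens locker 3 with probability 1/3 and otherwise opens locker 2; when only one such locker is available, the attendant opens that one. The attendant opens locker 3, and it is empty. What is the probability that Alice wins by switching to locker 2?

3/4

Condition on the true location of the prize voucher.
If it is in locker 1 (prior 1/3): locker 3 is available, opened with probability 1/3; weight (1/3)·(1/3) = 1/9.
If it is in locker 2 (prior 1/3): only locker 3 is available, probability 1; weight (1/3)·1 = 1/3.
If it is in locker 3 (prior 1/3): the attendant opened locker 3, so this case is ruled out; weight (1/3)·0 = 0.
The weights sum to 4/9.
So P(the prize voucher in locker 2 | the attendant opened locker 3) = (1/3) / (4/9) = 3/4.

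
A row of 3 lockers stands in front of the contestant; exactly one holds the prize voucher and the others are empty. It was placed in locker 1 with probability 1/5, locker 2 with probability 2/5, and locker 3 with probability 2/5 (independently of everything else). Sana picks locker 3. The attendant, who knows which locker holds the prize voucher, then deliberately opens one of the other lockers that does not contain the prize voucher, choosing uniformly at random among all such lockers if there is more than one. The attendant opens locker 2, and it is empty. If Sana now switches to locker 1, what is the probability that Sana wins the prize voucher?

Condition on the true location of the prize voucher.
If it is in locker 1 (prior 1/5): the attendant has no choice, probability 1; weight (1/5)·1 = 1/5.
If it is in locker 2 (prior 2/5): the attendant opened locker 2, so this case is ruled out; weight (2/5)·0 = 0.
If it is in locker 3 (prior 2/5): the attendant has 2 equally likely choices, so probability 1/2; weight (2/5)·(1/2) = 1/5.
The weights sum to 2/5.
So P(the prize voucher in locker 1 | the attendant opened locker 2) = (1/5) / (2/5) = 1/2.

1/2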